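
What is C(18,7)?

C(18,7) = (18·17·16·15·14·13·12) / 7! = 160392960 / 5040 = 31824.

31824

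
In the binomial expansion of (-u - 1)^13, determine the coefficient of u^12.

The general term is C(13,j)·(-u)^j·(-1)^(13-j); the u^12 term has j = 12.
C(13,12) = 13.
Coefficient = C(13,12) · (-1)^1 = 13 · (-1) = -13.

-13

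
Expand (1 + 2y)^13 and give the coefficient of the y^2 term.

The general term is C(13,j)·(1)^j·(2y)^(13-j); the y^2 term has j = 11.
C(13,11) = 78.
Coefficient = C(13,11) · 2^2 = 78 · 4 = 312.

312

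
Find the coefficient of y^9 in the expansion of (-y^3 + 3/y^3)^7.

-189

General term: C(7,j)·(-y^3)^j·(3/y^3)^(7-j), with y-exponent 3j − 3(7−j) = 6j − 21.
Set 6j − 21 = 9: j = 5.
C(7,5) = 21; (-1)^5 = -1; 3^2 = 9.
Coefficient = 21 · (-1) · 9 = -189.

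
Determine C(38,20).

33578000610

C(38,20) = C(38,18) by symmetry.
C(38,18) = (38·37·36·35·34·33·32·31·30·29·28·27·26·25·24·23·22·21) / 18! = 214978908196382744494080000 / 6402373705728000 = 33578000610.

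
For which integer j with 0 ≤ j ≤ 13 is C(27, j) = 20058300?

C(27,j) increases on 0 ≤ j ≤ 13. C(27,12) = 17383860 and C(27,13) = 20058300, so j = 13.

13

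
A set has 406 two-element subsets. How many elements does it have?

29

n(n−1)/2 = 406 ⇒ n(n−1) = 812. Since 29·28 = 812, n = 29.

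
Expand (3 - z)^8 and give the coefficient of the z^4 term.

The general term is C(8,j)·(3)^j·(-z)^(8-j); the z^4 term has j = 4.
C(8,4) = 70.
Coefficient = C(8,4) · 3^4 = 70 · 81 = 5670.

5670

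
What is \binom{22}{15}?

170544

C(22,15) = C(22,7) by symmetry.
C(22,7) = (22·21·20·19·18·17·16) / 7! = 859541760 / 5040 = 170544.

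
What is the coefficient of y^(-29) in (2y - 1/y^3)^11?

22

General term: C(11,j)·(2y)^j·(-1/y^3)^(11-j), with y-exponent 1j − 3(11−j) = 4j − 33.
Set 4j − 33 = -29: j = 1.
C(11,1) = 11; 2^1 = 2; (-1)^10 = 1.
Coefficient = 11 · 2 · 1 = 22.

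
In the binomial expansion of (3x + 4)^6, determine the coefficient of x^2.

34560

The general term is C(6,j)·(3x)^j·(4)^(6-j); the x^2 term has j = 2.
C(6,2) = 15.
Coefficient = C(6,2) · 3^2 · 4^4 = 15 · 9 · 256 = 34560.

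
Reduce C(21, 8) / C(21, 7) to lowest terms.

C(n,k+1)/C(n,k) = (n−k)/(k+1) = (21−7)/(7+1) = 14/8 = 7/4.

7/4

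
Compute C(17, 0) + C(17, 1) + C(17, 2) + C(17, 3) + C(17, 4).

1 + 17 + 136 + 680 + 2380 = 3214.

3214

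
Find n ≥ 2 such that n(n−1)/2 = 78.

13

n(n−1)/2 = 78 ⇒ n(n−1) = 156. Since 13·12 = 156, n = 13.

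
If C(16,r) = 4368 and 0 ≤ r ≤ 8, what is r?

C(16,r) increases on 0 ≤ r ≤ 8. C(16,4) = 1820 and C(16,5) = 4368, so r = 5.

5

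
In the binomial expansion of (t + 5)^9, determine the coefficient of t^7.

The general term is C(9,j)·(t)^j·(5)^(9-j); the t^7 term has j = 7.
C(9,7) = 36.
Coefficient = C(9,7) · 5^2 = 36 · 25 = 900.

900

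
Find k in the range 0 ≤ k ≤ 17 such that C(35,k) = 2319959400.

14

C(35,k) increases on 0 ≤ k ≤ 17. C(35,13) = 1476337800 and C(35,14) = 2319959400, so k = 14.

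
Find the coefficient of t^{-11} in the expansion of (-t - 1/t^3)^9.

General term: C(9,j)·(-t)^j·(-1/t^3)^(9-j), with t-exponent 1j − 3(9−j) = 4j − 27.
Set 4j − 27 = -11: j = 4.
C(9,4) = 126; (-1)^4 = 1; (-1)^5 = -1.
Coefficient = 126 · 1 · (-1) = -126.

-126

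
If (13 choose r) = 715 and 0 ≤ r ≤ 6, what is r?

4

C(13,r) increases on 0 ≤ r ≤ 6. C(13,3) = 286 and C(13,4) = 715, so r = 4.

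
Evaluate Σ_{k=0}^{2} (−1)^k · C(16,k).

105

The partial alternating sum Σ_{k=0}^{2} (−1)^k C(16,k) = (−1)^2 C(15,2) = 105.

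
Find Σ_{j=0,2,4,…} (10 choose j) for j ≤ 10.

512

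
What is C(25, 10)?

C(25,10) = (25·24·23·22·21·20·19·18·17·16) / 10! = 11861676288000 / 3628800 = 3268760.

3268760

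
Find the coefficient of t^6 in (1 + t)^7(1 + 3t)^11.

1857940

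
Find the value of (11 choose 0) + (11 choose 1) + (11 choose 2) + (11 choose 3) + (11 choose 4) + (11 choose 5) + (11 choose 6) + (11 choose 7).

1 + 11 + 55 + 165 + 330 + 462 + 462 + 330 = 1816.

1816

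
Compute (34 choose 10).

131128140

C(34,10) = (34·33·32·31·30·29·28·27·26·25) / 10! = 475837794432000 / 3628800 = 131128140.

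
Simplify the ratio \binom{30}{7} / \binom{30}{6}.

24/7

C(n,k+1)/C(n,k) = (n−k)/(k+1) = (30−6)/(6+1) = 24/7.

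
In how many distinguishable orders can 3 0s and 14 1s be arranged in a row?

Choose positions for the 0s: C(17,3) = 680.

680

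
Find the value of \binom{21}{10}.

352716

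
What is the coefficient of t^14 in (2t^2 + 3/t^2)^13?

General term: C(13,j)·(2t^2)^j·(3/t^2)^(13-j), with t-exponent 2j − 2(13−j) = 4j − 26.
Set 4j − 26 = 14: j = 10.
C(13,10) = 286; 2^10 = 1024; 3^3 = 27.
Coefficient = 286 · 1024 · 27 = 7907328.

7907328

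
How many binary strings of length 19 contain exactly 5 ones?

11628

Choose the 5 positions: C(19,5) = 11628.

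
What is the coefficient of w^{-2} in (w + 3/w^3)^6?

General term: C(6,j)·(w)^j·(3/w^3)^(6-j), with w-exponent 1j − 3(6−j) = 4j − 18.
Set 4j − 18 = -2: j = 4.
C(6,4) = 15; 1^4 = 1; 3^2 = 9.
Coefficient = 15 · 1 · 9 = 135.

135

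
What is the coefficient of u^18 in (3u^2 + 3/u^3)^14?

General term: C(14,j)·(3u^2)^j·(3/u^3)^(14-j), with u-exponent 2j − 3(14−j) = 5j − 42.
Set 5j − 42 = 18: j = 12.
C(14,12) = 91; 3^12 = 531441; 3^2 = 9.
Coefficient = 91 · 531441 · 9 = 435250179.

435250179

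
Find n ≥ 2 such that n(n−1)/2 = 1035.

n(n−1)/2 = 1035 ⇒ n(n−1) = 2070. Since 46·45 = 2070, n = 46.

46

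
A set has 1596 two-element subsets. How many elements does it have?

57

n(n−1)/2 = 1596 ⇒ n(n−1) = 3192. Since 57·56 = 3192, n = 57.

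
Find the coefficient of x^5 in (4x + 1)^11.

The general term is C(11,j)·(4x)^j·(1)^(11-j); the x^5 term has j = 5.
C(11,5) = 462.
Coefficient = C(11,5) · 4^5 = 462 · 1024 = 473088.

473088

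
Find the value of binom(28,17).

C(28,17) = C(28,11) by symmetry.
C(28,11) = (28·27·26·25·24·23·22·21·20·19·18) / 11! = 857180548224000 / 39916800 = 21474180.

21474180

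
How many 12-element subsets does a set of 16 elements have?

1820

C(16,12) = C(16,4) by symmetry.
C(16,4) = (16·15·14·13) / 4! = 43680 / 24 = 1820.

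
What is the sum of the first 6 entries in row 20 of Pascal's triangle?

1 + 20 + 190 + 1140 + 4845 + 15504 = 21700.

21700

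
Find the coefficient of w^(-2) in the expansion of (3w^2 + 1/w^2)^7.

General term: C(7,j)·(3w^2)^j·(1/w^2)^(7-j), with w-exponent 2j − 2(7−j) = 4j − 14.
Set 4j − 14 = -2: j = 3.
C(7,3) = 35; 3^3 = 27; 1^4 = 1.
Coefficient = 35 · 27 · 1 = 945.

945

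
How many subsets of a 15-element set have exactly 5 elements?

Choose the 5 positions: C(15,5) = 3003.

3003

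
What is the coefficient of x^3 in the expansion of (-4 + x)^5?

The general term is C(5,j)·(-4)^j·(x)^(5-j); the x^3 term has j = 2.
C(5,2) = 10.
Coefficient = C(5,2) · (-4)^2 = 10 · 16 = 160.

160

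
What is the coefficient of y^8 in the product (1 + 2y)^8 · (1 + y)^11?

1039525

Coefficient of y^8 = Σ_{j} C(8,j)·2^j·C(11,8-j)·1^(8-j) for j from 0 to 8.
= 165 + 5280 + 51744 + 206976 + 369600 + 295680 + 98560 + 11264 + 256 = 1039525.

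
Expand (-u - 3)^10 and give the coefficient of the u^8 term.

405

The general term is C(10,j)·(-u)^j·(-3)^(10-j); the u^8 term has j = 8.
C(10,8) = 45.
Coefficient = C(10,8) · (-3)^2 = 45 · 9 = 405.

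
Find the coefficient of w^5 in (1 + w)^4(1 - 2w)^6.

36

Coefficient of w^5 = Σ_{j} C(4,j)·1^j·C(6,5-j)·(-2)^(5-j) for j from 0 to 4.
= (-192) + 960 + (-960) + 240 + (-12) = 36.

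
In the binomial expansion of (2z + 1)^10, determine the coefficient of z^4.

3360

The general term is C(10,j)·(2z)^j·(1)^(10-j); the z^4 term has j = 4.
C(10,4) = 210.
Coefficient = C(10,4) · 2^4 = 210 · 16 = 3360.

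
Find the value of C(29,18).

34597290

C(29,18) = C(29,11) by symmetry.
C(29,11) = (29·28·27·26·25·24·23·22·21·20·19) / 11! = 1381013105472000 / 39916800 = 34597290.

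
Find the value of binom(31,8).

C(31,8) = (31·30·29·28·27·26·25·24) / 8! = 318073392000 / 40320 = 7888725.

7888725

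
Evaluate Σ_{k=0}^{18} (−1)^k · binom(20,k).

19

The partial alternating sum Σ_{k=0}^{18} (−1)^k C(20,k) = (−1)^18 C(19,18) = 19.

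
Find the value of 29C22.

1560780

C(29,22) = C(29,7) by symmetry.
C(29,7) = (29·28·27·26·25·24·23) / 7! = 7866331200 / 5040 = 1560780.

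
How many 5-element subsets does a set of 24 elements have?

42504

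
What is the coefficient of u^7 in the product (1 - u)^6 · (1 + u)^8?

-40

Coefficient of u^7 = Σ_{j} C(6,j)·(-1)^j·C(8,7-j)·1^(7-j) for j from 0 to 6.
= 8 + (-168) + 840 + (-1400) + 840 + (-168) + 8 = -40.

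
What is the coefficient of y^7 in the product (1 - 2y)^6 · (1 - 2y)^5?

-42240

(1 - 2y)^6(1 - 2y)^5 = (1 - 2y)^11, so the coefficient of y^7 is C(11,7)·(-2)^7 = 330·-128 = -42240.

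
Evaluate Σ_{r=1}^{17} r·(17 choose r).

1114112

Since r·C(17,r) = 17·C(16,r−1), the sum is 17·2^16 = 17·65536 = 1114112.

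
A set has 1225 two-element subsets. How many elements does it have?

n(n−1)/2 = 1225 ⇒ n(n−1) = 2450. Since 50·49 = 2450, n = 50.

50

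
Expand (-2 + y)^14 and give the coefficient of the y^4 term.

1025024

The general term is C(14,j)·(-2)^j·(y)^(14-j); the y^4 term has j = 10.
C(14,10) = 1001.
Coefficient = C(14,10) · (-2)^10 = 1001 · 1024 = 1025024.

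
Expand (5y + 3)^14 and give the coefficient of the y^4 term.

The general term is C(14,j)·(5y)^j·(3)^(14-j); the y^4 term has j = 4.
C(14,4) = 1001.
Coefficient = C(14,4) · 5^4 · 3^10 = 1001 · 625 · 59049 = 36942530625.

36942530625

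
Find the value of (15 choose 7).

C(15,7) = (15·14·13·12·11·10·9) / 7! = 32432400 / 5040 = 6435.

6435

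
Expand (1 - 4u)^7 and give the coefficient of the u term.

The general term is C(7,j)·(1)^j·(-4u)^(7-j); the u^1 term has j = 6.
C(7,6) = 7.
Coefficient = C(7,6) · (-4)^1 = 7 · (-4) = -28.

-28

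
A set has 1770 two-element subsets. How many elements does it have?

60

n(n−1)/2 = 1770 ⇒ n(n−1) = 3540. Since 60·59 = 3540, n = 60.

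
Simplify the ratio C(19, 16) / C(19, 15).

C(n,k+1)/C(n,k) = (n−k)/(k+1) = (19−15)/(15+1) = 4/16 = 1/4.

1/4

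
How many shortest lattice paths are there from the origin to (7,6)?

Each path is a sequence of 13 steps with 7 rights: C(13,7) = 1716.

1716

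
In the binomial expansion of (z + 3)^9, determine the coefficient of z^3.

61236

The general term is C(9,j)·(z)^j·(3)^(9-j); the z^3 term has j = 3.
C(9,3) = 84.
Coefficient = C(9,3) · 3^6 = 84 · 729 = 61236.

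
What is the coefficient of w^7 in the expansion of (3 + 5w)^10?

253125000

The general term is C(10,j)·(3)^j·(5w)^(10-j); the w^7 term has j = 3.
C(10,3) = 120.
Coefficient = C(10,3) · 3^3 · 5^7 = 120 · 27 · 78125 = 253125000.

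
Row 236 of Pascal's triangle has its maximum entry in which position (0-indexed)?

118

C(236,k) is maximized at k = 236/2 = 118.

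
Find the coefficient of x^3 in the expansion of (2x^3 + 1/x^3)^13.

General term: C(13,j)·(2x^3)^j·(1/x^3)^(13-j), with x-exponent 3j − 3(13−j) = 6j − 39.
Set 6j − 39 = 3: j = 7.
C(13,7) = 1716; 2^7 = 128; 1^6 = 1.
Coefficient = 1716 · 128 · 1 = 219648.

219648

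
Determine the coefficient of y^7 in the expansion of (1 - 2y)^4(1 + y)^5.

Coefficient of y^7 = Σ_{j} C(4,j)·(-2)^j·C(5,7-j)·1^(7-j) for j from 2 to 4.
= 24 + (-160) + 160 = 24.

24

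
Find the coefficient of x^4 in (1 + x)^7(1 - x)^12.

-44

Coefficient of x^4 = Σ_{j} C(7,j)·1^j·C(12,4-j)·(-1)^(4-j) for j from 0 to 4.
= 495 + (-1540) + 1386 + (-420) + 35 = -44.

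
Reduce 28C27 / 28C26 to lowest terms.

C(n,k+1)/C(n,k) = (n−k)/(k+1) = (28−26)/(26+1) = 2/27.

2/27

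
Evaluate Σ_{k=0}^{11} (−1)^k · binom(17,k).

The partial alternating sum Σ_{k=0}^{11} (−1)^k C(17,k) = (−1)^11 C(16,11) = -4368.

-4368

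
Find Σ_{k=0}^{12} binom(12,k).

4096

Setting x = 1 in (1+x)^12 gives Σ C(12,k) = 2^12 = 4096.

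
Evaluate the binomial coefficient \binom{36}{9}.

C(36,9) = (36·35·34·33·32·31·30·29·28) / 9! = 34162713446400 / 362880 = 94143280.

94143280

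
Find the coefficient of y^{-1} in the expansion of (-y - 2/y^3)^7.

-84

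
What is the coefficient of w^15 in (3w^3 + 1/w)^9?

General term: C(9,j)·(3w^3)^j·(1/w)^(9-j), with w-exponent 3j − 1(9−j) = 4j − 9.
Set 4j − 9 = 15: j = 6.
C(9,6) = 84; 3^6 = 729; 1^3 = 1.
Coefficient = 84 · 729 · 1 = 61236.

61236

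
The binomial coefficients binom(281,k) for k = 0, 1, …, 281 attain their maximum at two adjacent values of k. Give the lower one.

140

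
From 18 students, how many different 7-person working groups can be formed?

31824

This is C(18,7) = 31824.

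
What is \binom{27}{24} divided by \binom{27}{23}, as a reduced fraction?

1/6

C(n,k+1)/C(n,k) = (n−k)/(k+1) = (27−23)/(23+1) = 4/24 = 1/6.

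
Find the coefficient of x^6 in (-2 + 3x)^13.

The general term is C(13,j)·(-2)^j·(3x)^(13-j); the x^6 term has j = 7.
C(13,7) = 1716.
Coefficient = C(13,7) · (-2)^7 · 3^6 = 1716 · (-128) · 729 = -160123392.

-160123392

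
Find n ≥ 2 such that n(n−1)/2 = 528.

33

n(n−1)/2 = 528 ⇒ n(n−1) = 1056. Since 33·32 = 1056, n = 33.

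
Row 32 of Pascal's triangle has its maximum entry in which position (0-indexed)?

C(32,j) is maximized at j = 32/2 = 16.

16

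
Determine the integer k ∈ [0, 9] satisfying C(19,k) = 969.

3

C(19,k) increases on 0 ≤ k ≤ 9. C(19,2) = 171 and C(19,3) = 969, so k = 3.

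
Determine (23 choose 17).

C(23,17) = C(23,6) by symmetry.
C(23,6) = (23·22·21·20·19·18) / 6! = 72681840 / 720 = 100947.

100947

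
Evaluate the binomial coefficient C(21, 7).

C(21,7) = (21·20·19·18·17·16·15) / 7! = 586051200 / 5040 = 116280.

116280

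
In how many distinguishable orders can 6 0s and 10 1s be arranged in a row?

8008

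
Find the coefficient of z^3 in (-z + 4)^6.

The general term is C(6,j)·(-z)^j·(4)^(6-j); the z^3 term has j = 3.
C(6,3) = 20.
Coefficient = C(6,3) · (-1)^3 · 4^3 = 20 · (-1) · 64 = -1280.

-1280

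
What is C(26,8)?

1562275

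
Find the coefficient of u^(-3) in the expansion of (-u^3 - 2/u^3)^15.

-1647360

General term: C(15,j)·(-u^3)^j·(-2/u^3)^(15-j), with u-exponent 3j − 3(15−j) = 6j − 45.
Set 6j − 45 = -3: j = 7.
C(15,7) = 6435; (-1)^7 = -1; (-2)^8 = 256.
Coefficient = 6435 · (-1) · 256 = -1647360.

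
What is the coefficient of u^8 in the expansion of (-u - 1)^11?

-165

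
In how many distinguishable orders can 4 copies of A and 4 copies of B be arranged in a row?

70

Choose positions for the A's: C(8,4) = 70.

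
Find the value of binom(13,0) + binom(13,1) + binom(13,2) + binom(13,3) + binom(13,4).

1 + 13 + 78 + 286 + 715 = 1093.

1093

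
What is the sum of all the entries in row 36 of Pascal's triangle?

68719476736

The entries of row 36 sum to 2^36 = 68719476736.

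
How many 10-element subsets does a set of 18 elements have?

C(18,10) = C(18,8) by symmetry.
C(18,8) = (18·17·16·15·14·13·12·11) / 8! = 1764322560 / 40320 = 43758.

43758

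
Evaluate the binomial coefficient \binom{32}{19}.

347373600

C(32,19) = C(32,13) by symmetry.
C(32,13) = (32·31·30·29·28·27·26·25·24·23·22·21·20) / 13! = 2163102632570880000 / 6227020800 = 347373600.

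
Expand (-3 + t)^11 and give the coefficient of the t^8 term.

-4455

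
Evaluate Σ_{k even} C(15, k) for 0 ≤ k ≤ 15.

Half of (1+1)^15 + (1−1)^15 gives the even-index sum: 2^14 = 16384.

16384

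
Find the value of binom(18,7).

31824

C(18,7) = (18·17·16·15·14·13·12) / 7! = 160392960 / 5040 = 31824.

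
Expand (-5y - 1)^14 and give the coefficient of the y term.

The general term is C(14,j)·(-5y)^j·(-1)^(14-j); the y^1 term has j = 1.
C(14,1) = 14.
Coefficient = C(14,1) · (-5)^1 · (-1)^13 = 14 · (-5) · (-1) = 70.

70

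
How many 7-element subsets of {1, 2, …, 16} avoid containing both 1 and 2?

9438

All 7-subsets: C(16,7) = 11440. Those containing both fixed elements: C(14,5) = 2002.
11440 − 2002 = 9438.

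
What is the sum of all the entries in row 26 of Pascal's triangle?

Setting x = 1 in (1+x)^26 gives Σ C(26,i) = 2^26 = 67108864.

67108864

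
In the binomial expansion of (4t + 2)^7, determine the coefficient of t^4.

The general term is C(7,j)·(4t)^j·(2)^(7-j); the t^4 term has j = 4.
C(7,4) = 35.
Coefficient = C(7,4) · 4^4 · 2^3 = 35 · 256 · 8 = 71680.

71680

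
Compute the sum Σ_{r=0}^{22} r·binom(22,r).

46137344

Differentiating (1+x)^22 and setting x=1: Σ r·C(22,r) = 22·2^21 = 46137344.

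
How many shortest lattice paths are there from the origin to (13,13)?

10400600

Each path is a sequence of 26 steps with 13 rights: C(26,13) = 10400600.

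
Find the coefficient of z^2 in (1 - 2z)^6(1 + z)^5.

10

Coefficient of z^2 = Σ_{j} C(6,j)·(-2)^j·C(5,2-j)·1^(2-j) for j from 0 to 2.
= 10 + (-60) + 60 = 10.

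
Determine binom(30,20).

C(30,20) = C(30,10) by symmetry.
C(30,10) = (30·29·28·27·26·25·24·23·22·21) / 10! = 109027350432000 / 3628800 = 30045015.

30045015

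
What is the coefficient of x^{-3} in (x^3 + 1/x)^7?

7

General term: C(7,j)·(x^3)^j·(1/x)^(7-j), with x-exponent 3j − 1(7−j) = 4j − 7.
Set 4j − 7 = -3: j = 1.
C(7,1) = 7; 1^1 = 1; 1^6 = 1.
Coefficient = 7 · 1 · 1 = 7.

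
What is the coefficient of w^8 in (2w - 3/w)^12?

General term: C(12,j)·(2w)^j·(-3/w)^(12-j), with w-exponent 1j − 1(12−j) = 2j − 12.
Set 2j − 12 = 8: j = 10.
C(12,10) = 66; 2^10 = 1024; (-3)^2 = 9.
Coefficient = 66 · 1024 · 9 = 608256.

608256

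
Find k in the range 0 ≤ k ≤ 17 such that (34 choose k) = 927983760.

13

C(34,k) increases on 0 ≤ k ≤ 17. C(34,12) = 548354040 and C(34,13) = 927983760, so k = 13.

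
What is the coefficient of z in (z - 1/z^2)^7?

General term: C(7,j)·(z)^j·(-1/z^2)^(7-j), with z-exponent 1j − 2(7−j) = 3j − 14.
Set 3j − 14 = 1: j = 5.
C(7,5) = 21; 1^5 = 1; (-1)^2 = 1.
Coefficient = 21 · 1 · 1 = 21.

21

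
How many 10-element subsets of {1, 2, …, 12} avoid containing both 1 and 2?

All 10-subsets: C(12,10) = 66. Those containing both fixed elements: C(10,8) = 45.
66 − 45 = 21.

21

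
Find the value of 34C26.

C(34,26) = C(34,8) by symmetry.
C(34,8) = (34·33·32·31·30·29·28·27) / 8! = 732058145280 / 40320 = 18156204.

18156204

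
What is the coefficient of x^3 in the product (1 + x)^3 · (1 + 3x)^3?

136

Coefficient of x^3 = Σ_{j} C(3,j)·1^j·C(3,3-j)·3^(3-j) for j from 0 to 3.
= 27 + 81 + 27 + 1 = 136.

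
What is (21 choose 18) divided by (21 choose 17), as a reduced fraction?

C(n,k+1)/C(n,k) = (n−k)/(k+1) = (21−17)/(17+1) = 4/18 = 2/9.

2/9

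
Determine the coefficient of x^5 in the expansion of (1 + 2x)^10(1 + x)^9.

Coefficient of x^5 = Σ_{j} C(10,j)·2^j·C(9,5-j)·1^(5-j) for j from 0 to 5.
= 126 + 2520 + 15120 + 34560 + 30240 + 8064 = 90630.

90630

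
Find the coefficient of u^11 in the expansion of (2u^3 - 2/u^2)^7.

2688

General term: C(7,j)·(2u^3)^j·(-2/u^2)^(7-j), with u-exponent 3j − 2(7−j) = 5j − 14.
Set 5j − 14 = 11: j = 5.
C(7,5) = 21; 2^5 = 32; (-2)^2 = 4.
Coefficient = 21 · 32 · 4 = 2688.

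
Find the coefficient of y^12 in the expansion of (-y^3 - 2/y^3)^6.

General term: C(6,j)·(-y^3)^j·(-2/y^3)^(6-j), with y-exponent 3j − 3(6−j) = 6j − 18.
Set 6j − 18 = 12: j = 5.
C(6,5) = 6; (-1)^5 = -1; (-2)^1 = -2.
Coefficient = 6 · (-1) · (-2) = 12.

12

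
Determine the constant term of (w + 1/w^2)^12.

General term: C(12,j)·(w)^j·(1/w^2)^(12-j), with w-exponent 1j − 2(12−j) = 3j − 24.
Set 3j − 24 = 0: j = 8.
C(12,8) = 495; 1^8 = 1; 1^4 = 1.
Coefficient = 495 · 1 · 1 = 495.

495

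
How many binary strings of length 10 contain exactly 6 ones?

210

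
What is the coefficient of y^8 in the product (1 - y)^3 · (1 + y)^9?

Coefficient of y^8 = Σ_{j} C(3,j)·(-1)^j·C(9,8-j)·1^(8-j) for j from 0 to 3.
= 9 + (-108) + 252 + (-126) = 27.

27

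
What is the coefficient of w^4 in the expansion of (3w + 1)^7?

The general term is C(7,j)·(3w)^j·(1)^(7-j); the w^4 term has j = 4.
C(7,4) = 35.
Coefficient = C(7,4) · 3^4 = 35 · 81 = 2835.

2835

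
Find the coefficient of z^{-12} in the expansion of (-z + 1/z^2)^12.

General term: C(12,j)·(-z)^j·(1/z^2)^(12-j), with z-exponent 1j − 2(12−j) = 3j − 24.
Set 3j − 24 = -12: j = 4.
C(12,4) = 495; (-1)^4 = 1; 1^8 = 1.
Coefficient = 495 · 1 · 1 = 495.

495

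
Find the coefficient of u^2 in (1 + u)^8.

28

The general term is C(8,j)·(1)^j·(u)^(8-j); the u^2 term has j = 6.
C(8,6) = 28.
Coefficient = C(8,6) = 28.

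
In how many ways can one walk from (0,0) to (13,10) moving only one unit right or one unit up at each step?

Each path is a sequence of 23 steps with 13 rights: C(23,13) = 1144066.

1144066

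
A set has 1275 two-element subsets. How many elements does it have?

51

n(n−1)/2 = 1275 ⇒ n(n−1) = 2550. Since 51·50 = 2550, n = 51.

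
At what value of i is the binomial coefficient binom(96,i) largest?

C(96,i) is maximized at i = 96/2 = 48.

48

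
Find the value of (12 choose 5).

C(12,5) = (12·11·10·9·8) / 5! = 95040 / 120 = 792.

792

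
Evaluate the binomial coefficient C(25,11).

4457400

C(25,11) = (25·24·23·22·21·20·19·18·17·16·15) / 11! = 177925144320000 / 39916800 = 4457400.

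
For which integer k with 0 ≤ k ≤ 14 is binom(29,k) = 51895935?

C(29,k) increases on 0 ≤ k ≤ 14. C(29,11) = 34597290 and C(29,12) = 51895935, so k = 12.

12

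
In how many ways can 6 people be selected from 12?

This is C(12,6) = 924.

924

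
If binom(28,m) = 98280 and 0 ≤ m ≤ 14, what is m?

C(28,m) increases on 0 ≤ m ≤ 14. C(28,4) = 20475 and C(28,5) = 98280, so m = 5.

5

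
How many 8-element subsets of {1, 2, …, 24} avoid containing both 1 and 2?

660858

All 8-subsets: C(24,8) = 735471. Those containing both fixed elements: C(22,6) = 74613.
735471 − 74613 = 660858.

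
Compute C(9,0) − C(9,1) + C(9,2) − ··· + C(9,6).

28

The partial alternating sum Σ_{k=0}^{6} (−1)^k C(9,k) = (−1)^6 C(8,6) = 28.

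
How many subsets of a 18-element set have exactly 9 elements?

48620

Choose the 9 positions: C(18,9) = 48620.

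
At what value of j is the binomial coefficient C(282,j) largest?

141

C(282,j) is maximized at j = 282/2 = 141.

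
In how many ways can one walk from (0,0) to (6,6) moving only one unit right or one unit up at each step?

Each path is a sequence of 12 steps with 6 rights: C(12,6) = 924.

924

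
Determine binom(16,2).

120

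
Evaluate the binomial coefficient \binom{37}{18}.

17672631900

C(37,18) = (37·36·35·34·33·32·31·30·29·28·27·26·25·24·23·22·21·20) / 18! = 113146793787569865523200000 / 6402373705728000 = 17672631900.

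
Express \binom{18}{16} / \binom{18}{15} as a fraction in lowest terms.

C(n,k+1)/C(n,k) = (n−k)/(k+1) = (18−15)/(15+1) = 3/16.

3/16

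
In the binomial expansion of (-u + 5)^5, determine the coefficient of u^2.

1250

The general term is C(5,j)·(-u)^j·(5)^(5-j); the u^2 term has j = 2.
C(5,2) = 10.
Coefficient = C(5,2) · 5^3 = 10 · 125 = 1250.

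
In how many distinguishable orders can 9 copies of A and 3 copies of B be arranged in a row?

220

Choose positions for the A's: C(12,9) = 220.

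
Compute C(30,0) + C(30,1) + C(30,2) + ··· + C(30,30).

1073741824

The entries of row 30 sum to 2^30 = 1073741824.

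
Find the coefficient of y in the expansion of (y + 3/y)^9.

10206

General term: C(9,j)·(y)^j·(3/y)^(9-j), with y-exponent 1j − 1(9−j) = 2j − 9.
Set 2j − 9 = 1: j = 5.
C(9,5) = 126; 1^5 = 1; 3^4 = 81.
Coefficient = 126 · 1 · 81 = 10206.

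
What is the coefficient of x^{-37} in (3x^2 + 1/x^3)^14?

42

General term: C(14,j)·(3x^2)^j·(1/x^3)^(14-j), with x-exponent 2j − 3(14−j) = 5j − 42.
Set 5j − 42 = -37: j = 1.
C(14,1) = 14; 3^1 = 3; 1^13 = 1.
Coefficient = 14 · 3 · 1 = 42.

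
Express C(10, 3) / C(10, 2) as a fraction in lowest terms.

8/3

C(n,k+1)/C(n,k) = (n−k)/(k+1) = (10−2)/(2+1) = 8/3.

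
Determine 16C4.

C(16,4) = (16·15·14·13) / 4! = 43680 / 24 = 1820.

1820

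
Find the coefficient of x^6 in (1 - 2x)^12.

59136

The general term is C(12,j)·(1)^j·(-2x)^(12-j); the x^6 term has j = 6.
C(12,6) = 924.
Coefficient = C(12,6) · (-2)^6 = 924 · 64 = 59136.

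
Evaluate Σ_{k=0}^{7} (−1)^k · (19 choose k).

-31824

The partial alternating sum Σ_{k=0}^{7} (−1)^k C(19,k) = (−1)^7 C(18,7) = -31824.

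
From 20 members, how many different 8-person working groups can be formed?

This is C(20,8) = 125970.

125970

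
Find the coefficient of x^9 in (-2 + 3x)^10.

-393660

The general term is C(10,j)·(-2)^j·(3x)^(10-j); the x^9 term has j = 1.
C(10,1) = 10.
Coefficient = C(10,1) · (-2)^1 · 3^9 = 10 · (-2) · 19683 = -393660.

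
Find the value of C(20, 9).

C(20,9) = (20·19·18·17·16·15·14·13·12) / 9! = 60949324800 / 362880 = 167960.

167960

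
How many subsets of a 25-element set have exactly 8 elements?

Choose the 8 positions: C(25,8) = 1081575.

1081575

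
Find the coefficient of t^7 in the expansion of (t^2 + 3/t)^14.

7505784

General term: C(14,j)·(t^2)^j·(3/t)^(14-j), with t-exponent 2j − 1(14−j) = 3j − 14.
Set 3j − 14 = 7: j = 7.
C(14,7) = 3432; 1^7 = 1; 3^7 = 2187.
Coefficient = 3432 · 1 · 2187 = 7505784.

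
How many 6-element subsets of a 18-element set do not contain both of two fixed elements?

16744

All 6-subsets: C(18,6) = 18564. Those containing both fixed elements: C(16,4) = 1820.
18564 − 1820 = 16744.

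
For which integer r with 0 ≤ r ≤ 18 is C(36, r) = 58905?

C(36,r) increases on 0 ≤ r ≤ 18. C(36,3) = 7140 and C(36,4) = 58905, so r = 4.

4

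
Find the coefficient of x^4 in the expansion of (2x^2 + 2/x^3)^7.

2688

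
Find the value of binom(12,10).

66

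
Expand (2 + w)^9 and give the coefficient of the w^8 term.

18

The general term is C(9,j)·(2)^j·(w)^(9-j); the w^8 term has j = 1.
C(9,1) = 9.
Coefficient = C(9,1) · 2^1 = 9 · 2 = 18.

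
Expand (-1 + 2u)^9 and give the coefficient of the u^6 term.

The general term is C(9,j)·(-1)^j·(2u)^(9-j); the u^6 term has j = 3.
C(9,3) = 84.
Coefficient = C(9,3) · (-1)^3 · 2^6 = 84 · (-1) · 64 = -5376.

-5376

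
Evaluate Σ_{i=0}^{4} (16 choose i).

1 + 16 + 120 + 560 + 1820 = 2517.

2517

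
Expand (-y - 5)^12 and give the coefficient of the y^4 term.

193359375

The general term is C(12,j)·(-y)^j·(-5)^(12-j); the y^4 term has j = 4.
C(12,4) = 495.
Coefficient = C(12,4) · (-5)^8 = 495 · 390625 = 193359375.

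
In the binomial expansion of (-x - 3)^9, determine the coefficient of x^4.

-30618

The general term is C(9,j)·(-x)^j·(-3)^(9-j); the x^4 term has j = 4.
C(9,4) = 126.
Coefficient = C(9,4) · (-3)^5 = 126 · (-243) = -30618.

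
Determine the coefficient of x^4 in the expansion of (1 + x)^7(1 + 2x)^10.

14595

Coefficient of x^4 = Σ_{j} C(7,j)·1^j·C(10,4-j)·2^(4-j) for j from 0 to 4.
= 3360 + 6720 + 3780 + 700 + 35 = 14595.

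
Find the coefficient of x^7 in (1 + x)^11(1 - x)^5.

Coefficient of x^7 = Σ_{j} C(11,j)·1^j·C(5,7-j)·(-1)^(7-j) for j from 2 to 7.
= (-55) + 825 + (-3300) + 4620 + (-2310) + 330 = 110.

110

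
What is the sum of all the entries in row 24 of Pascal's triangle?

16777216

The entries of row 24 sum to 2^24 = 16777216.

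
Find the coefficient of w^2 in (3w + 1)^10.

The general term is C(10,j)·(3w)^j·(1)^(10-j); the w^2 term has j = 2.
C(10,2) = 45.
Coefficient = C(10,2) · 3^2 = 45 · 9 = 405.

405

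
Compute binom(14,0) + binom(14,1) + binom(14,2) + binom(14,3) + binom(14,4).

1471

1 + 14 + 91 + 364 + 1001 = 1471.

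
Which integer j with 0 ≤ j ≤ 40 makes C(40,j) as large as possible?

20

C(40,j) is maximized at j = 40/2 = 20.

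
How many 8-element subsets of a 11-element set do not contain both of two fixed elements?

All 8-subsets: C(11,8) = 165. Those containing both fixed elements: C(9,6) = 84.
165 − 84 = 81.

81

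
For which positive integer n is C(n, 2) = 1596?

57

n(n−1)/2 = 1596 ⇒ n(n−1) = 3192. Since 57·56 = 3192, n = 57.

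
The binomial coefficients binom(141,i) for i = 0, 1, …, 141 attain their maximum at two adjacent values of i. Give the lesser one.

70

For odd n = 141, C(141,i) peaks at i = (n−1)/2 and (n+1)/2; the lesser is 70.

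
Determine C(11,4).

330

C(11,4) = (11·10·9·8) / 4! = 7920 / 24 = 330.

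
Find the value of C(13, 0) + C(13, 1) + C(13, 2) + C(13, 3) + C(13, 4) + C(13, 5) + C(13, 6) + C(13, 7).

5812

1 + 13 + 78 + 286 + 715 + 1287 + 1716 + 1716 = 5812.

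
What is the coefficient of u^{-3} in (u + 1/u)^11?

330

General term: C(11,j)·(u)^j·(1/u)^(11-j), with u-exponent 1j − 1(11−j) = 2j − 11.
Set 2j − 11 = -3: j = 4.
C(11,4) = 330; 1^4 = 1; 1^7 = 1.
Coefficient = 330 · 1 · 1 = 330.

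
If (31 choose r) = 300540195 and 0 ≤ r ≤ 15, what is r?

15

C(31,r) increases on 0 ≤ r ≤ 15. C(31,14) = 265182525 and C(31,15) = 300540195, so r = 15.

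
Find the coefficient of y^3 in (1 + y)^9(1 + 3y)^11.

10182

Coefficient of y^3 = Σ_{j} C(9,j)·1^j·C(11,3-j)·3^(3-j) for j from 0 to 3.
= 4455 + 4455 + 1188 + 84 = 10182.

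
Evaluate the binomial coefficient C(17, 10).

19448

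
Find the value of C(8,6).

28

C(8,6) = C(8,2) by symmetry.
C(8,2) = (8·7) / 2! = 56 / 2 = 28.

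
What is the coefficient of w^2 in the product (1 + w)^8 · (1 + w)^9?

136

(1 + w)^8(1 + w)^9 = (1 + w)^17, so the coefficient of w^2 is C(17,2)·1^2 = 136·1 = 136.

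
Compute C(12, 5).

C(12,5) = (12·11·10·9·8) / 5! = 95040 / 120 = 792.

792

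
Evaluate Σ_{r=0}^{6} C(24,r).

1 + 24 + 276 + 2024 + 10626 + 42504 + 134596 = 190051.

190051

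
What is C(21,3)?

1330

C(21,3) = (21·20·19) / 3! = 7980 / 6 = 1330.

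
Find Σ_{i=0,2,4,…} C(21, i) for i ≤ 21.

1048576

Even-i terms of row 21 sum to 2^20 = 1048576.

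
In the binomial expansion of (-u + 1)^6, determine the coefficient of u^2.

15

The general term is C(6,j)·(-u)^j·(1)^(6-j); the u^2 term has j = 2.
C(6,2) = 15.
Coefficient = C(6,2) = 15.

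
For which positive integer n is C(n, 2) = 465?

n(n−1)/2 = 465 ⇒ n(n−1) = 930. Since 31·30 = 930, n = 31.

31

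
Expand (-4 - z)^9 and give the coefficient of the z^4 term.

The general term is C(9,j)·(-4)^j·(-z)^(9-j); the z^4 term has j = 5.
C(9,5) = 126.
Coefficient = C(9,5) · (-4)^5 = 126 · (-1024) = -129024.

-129024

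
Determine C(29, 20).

C(29,20) = C(29,9) by symmetry.
C(29,9) = (29·28·27·26·25·24·23·22·21) / 9! = 3634245014400 / 362880 = 10015005.

10015005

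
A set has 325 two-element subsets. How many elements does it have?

26

n(n−1)/2 = 325 ⇒ n(n−1) = 650. Since 26·25 = 650, n = 26.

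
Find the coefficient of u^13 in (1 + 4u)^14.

939524096

The general term is C(14,j)·(1)^j·(4u)^(14-j); the u^13 term has j = 1.
C(14,1) = 14.
Coefficient = C(14,1) · 4^13 = 14 · 67108864 = 939524096.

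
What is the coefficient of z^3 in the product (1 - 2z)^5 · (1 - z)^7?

Coefficient of z^3 = Σ_{j} C(5,j)·(-2)^j·C(7,3-j)·(-1)^(3-j) for j from 0 to 3.
= (-35) + (-210) + (-280) + (-80) = -605.

-605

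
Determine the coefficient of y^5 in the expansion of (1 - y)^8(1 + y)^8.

Coefficient of y^5 = Σ_{j} C(8,j)·(-1)^j·C(8,5-j)·1^(5-j) for j from 0 to 5.
= 56 + (-560) + 1568 + (-1568) + 560 + (-56) = 0.

0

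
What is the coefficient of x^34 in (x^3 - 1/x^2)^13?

-13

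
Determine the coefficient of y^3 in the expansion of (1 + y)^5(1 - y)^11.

Coefficient of y^3 = Σ_{j} C(5,j)·1^j·C(11,3-j)·(-1)^(3-j) for j from 0 to 3.
= (-165) + 275 + (-110) + 10 = 10.

10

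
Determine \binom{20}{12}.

C(20,12) = C(20,8) by symmetry.
C(20,8) = (20·19·18·17·16·15·14·13) / 8! = 5079110400 / 40320 = 125970.

125970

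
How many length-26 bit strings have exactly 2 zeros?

325

Choose the 2 positions: C(26,2) = 325.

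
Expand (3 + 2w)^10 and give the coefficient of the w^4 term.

2449440

The general term is C(10,j)·(3)^j·(2w)^(10-j); the w^4 term has j = 6.
C(10,6) = 210.
Coefficient = C(10,6) · 3^6 · 2^4 = 210 · 729 · 16 = 2449440.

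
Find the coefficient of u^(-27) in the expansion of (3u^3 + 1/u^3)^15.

12285

General term: C(15,j)·(3u^3)^j·(1/u^3)^(15-j), with u-exponent 3j − 3(15−j) = 6j − 45.
Set 6j − 45 = -27: j = 3.
C(15,3) = 455; 3^3 = 27; 1^12 = 1.
Coefficient = 455 · 27 · 1 = 12285.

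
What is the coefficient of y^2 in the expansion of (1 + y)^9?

36

The general term is C(9,j)·(1)^j·(y)^(9-j); the y^2 term has j = 7.
C(9,7) = 36.
Coefficient = C(9,7) = 36.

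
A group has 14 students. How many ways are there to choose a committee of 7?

3432

This is C(14,7) = 3432.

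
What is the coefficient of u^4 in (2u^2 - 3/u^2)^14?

560431872

General term: C(14,j)·(2u^2)^j·(-3/u^2)^(14-j), with u-exponent 2j − 2(14−j) = 4j − 28.
Set 4j − 28 = 4: j = 8.
C(14,8) = 3003; 2^8 = 256; (-3)^6 = 729.
Coefficient = 3003 · 256 · 729 = 560431872.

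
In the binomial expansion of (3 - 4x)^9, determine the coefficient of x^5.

-10450944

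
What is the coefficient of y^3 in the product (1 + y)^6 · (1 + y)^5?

165

(1 + y)^6(1 + y)^5 = (1 + y)^11, so the coefficient of y^3 is C(11,3)·1^3 = 165·1 = 165.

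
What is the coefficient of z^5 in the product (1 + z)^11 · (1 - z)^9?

72

Coefficient of z^5 = Σ_{j} C(11,j)·1^j·C(9,5-j)·(-1)^(5-j) for j from 0 to 5.
= (-126) + 1386 + (-4620) + 5940 + (-2970) + 462 = 72.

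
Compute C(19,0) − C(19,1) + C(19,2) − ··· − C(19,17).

-18

The partial alternating sum Σ_{k=0}^{17} (−1)^k C(19,k) = (−1)^17 C(18,17) = -18.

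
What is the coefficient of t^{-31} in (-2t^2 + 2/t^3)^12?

-49152

General term: C(12,j)·(-2t^2)^j·(2/t^3)^(12-j), with t-exponent 2j − 3(12−j) = 5j − 36.
Set 5j − 36 = -31: j = 1.
C(12,1) = 12; (-2)^1 = -2; 2^11 = 2048.
Coefficient = 12 · (-2) · 2048 = -49152.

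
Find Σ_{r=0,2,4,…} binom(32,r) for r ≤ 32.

2147483648

Even-r terms of row 32 sum to 2^31 = 2147483648.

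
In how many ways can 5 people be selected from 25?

This is C(25,5) = 53130.

53130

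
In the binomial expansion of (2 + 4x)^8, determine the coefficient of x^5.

458752

The general term is C(8,j)·(2)^j·(4x)^(8-j); the x^5 term has j = 3.
C(8,3) = 56.
Coefficient = C(8,3) · 2^3 · 4^5 = 56 · 8 · 1024 = 458752.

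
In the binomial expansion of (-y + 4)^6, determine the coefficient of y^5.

-24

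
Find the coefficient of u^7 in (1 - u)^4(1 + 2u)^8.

Coefficient of u^7 = Σ_{j} C(4,j)·(-1)^j·C(8,7-j)·2^(7-j) for j from 0 to 4.
= 1024 + (-7168) + 10752 + (-4480) + 448 = 576.

576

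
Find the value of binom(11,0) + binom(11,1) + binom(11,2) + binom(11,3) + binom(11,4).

1 + 11 + 55 + 165 + 330 = 562.

562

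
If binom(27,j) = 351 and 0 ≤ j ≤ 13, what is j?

C(27,j) increases on 0 ≤ j ≤ 13. C(27,1) = 27 and C(27,2) = 351, so j = 2.

2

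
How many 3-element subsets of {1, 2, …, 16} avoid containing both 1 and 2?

All 3-subsets: C(16,3) = 560. Those containing both fixed elements: C(14,1) = 14.
560 − 14 = 546.

546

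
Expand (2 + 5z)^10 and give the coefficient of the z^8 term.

70312500

The general term is C(10,j)·(2)^j·(5z)^(10-j); the z^8 term has j = 2.
C(10,2) = 45.
Coefficient = C(10,2) · 2^2 · 5^8 = 45 · 4 · 390625 = 70312500.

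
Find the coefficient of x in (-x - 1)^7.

The general term is C(7,j)·(-x)^j·(-1)^(7-j); the x^1 term has j = 1.
C(7,1) = 7.
Coefficient = C(7,1) · (-1)^1 = 7 · (-1) = -7.

-7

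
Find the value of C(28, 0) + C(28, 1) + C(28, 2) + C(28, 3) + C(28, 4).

1 + 28 + 378 + 3276 + 20475 = 24158.

24158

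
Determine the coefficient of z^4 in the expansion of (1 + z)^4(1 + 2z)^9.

Coefficient of z^4 = Σ_{j} C(4,j)·1^j·C(9,4-j)·2^(4-j) for j from 0 to 4.
= 2016 + 2688 + 864 + 72 + 1 = 5641.

5641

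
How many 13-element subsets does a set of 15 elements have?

105

C(15,13) = C(15,2) by symmetry.
C(15,2) = (15·14) / 2! = 210 / 2 = 105.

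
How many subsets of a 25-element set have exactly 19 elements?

177100

Choose the 19 positions: C(25,19) = 177100.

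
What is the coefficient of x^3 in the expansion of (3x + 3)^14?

The general term is C(14,j)·(3x)^j·(3)^(14-j); the x^3 term has j = 3.
C(14,3) = 364.
Coefficient = C(14,3) · 3^3 · 3^11 = 364 · 27 · 177147 = 1741000716.

1741000716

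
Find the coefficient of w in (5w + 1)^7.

35

The general term is C(7,j)·(5w)^j·(1)^(7-j); the w^1 term has j = 1.
C(7,1) = 7.
Coefficient = C(7,1) · 5^1 = 7 · 5 = 35.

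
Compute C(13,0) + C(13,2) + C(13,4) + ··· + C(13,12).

4096

Half of (1+1)^13 + (1−1)^13 gives the even-index sum: 2^12 = 4096.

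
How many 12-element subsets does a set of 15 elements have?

455

C(15,12) = C(15,3) by symmetry.
C(15,3) = (15·14·13) / 3! = 2730 / 6 = 455.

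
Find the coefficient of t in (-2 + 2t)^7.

896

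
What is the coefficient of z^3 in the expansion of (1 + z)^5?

The general term is C(5,j)·(1)^j·(z)^(5-j); the z^3 term has j = 2.
C(5,2) = 10.
Coefficient = C(5,2) = 10.

10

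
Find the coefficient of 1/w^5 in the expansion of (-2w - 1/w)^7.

General term: C(7,j)·(-2w)^j·(-1/w)^(7-j), with w-exponent 1j − 1(7−j) = 2j − 7.
Set 2j − 7 = -5: j = 1.
C(7,1) = 7; (-2)^1 = -2; (-1)^6 = 1.
Coefficient = 7 · (-2) · 1 = -14.

-14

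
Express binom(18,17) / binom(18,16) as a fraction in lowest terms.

2/17

C(n,k+1)/C(n,k) = (n−k)/(k+1) = (18−16)/(16+1) = 2/17.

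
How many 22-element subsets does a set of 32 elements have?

64512240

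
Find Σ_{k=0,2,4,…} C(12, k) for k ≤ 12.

2048

Half of (1+1)^12 + (1−1)^12 gives the even-index sum: 2^11 = 2048.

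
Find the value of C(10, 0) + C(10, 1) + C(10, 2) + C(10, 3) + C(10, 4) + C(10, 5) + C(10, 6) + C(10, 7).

968

1 + 10 + 45 + 120 + 210 + 252 + 210 + 120 = 968.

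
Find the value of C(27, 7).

888030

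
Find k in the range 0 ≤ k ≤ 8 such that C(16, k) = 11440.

7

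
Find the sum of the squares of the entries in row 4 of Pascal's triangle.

70

By Vandermonde's identity, Σ C(4,r)² = C(8,4) = 70.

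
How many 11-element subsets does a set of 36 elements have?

600805296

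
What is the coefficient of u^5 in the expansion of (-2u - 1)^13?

-41184

The general term is C(13,j)·(-2u)^j·(-1)^(13-j); the u^5 term has j = 5.
C(13,5) = 1287.
Coefficient = C(13,5) · (-2)^5 = 1287 · (-32) = -41184.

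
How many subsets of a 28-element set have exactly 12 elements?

Choose the 12 positions: C(28,12) = 30421755.

30421755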